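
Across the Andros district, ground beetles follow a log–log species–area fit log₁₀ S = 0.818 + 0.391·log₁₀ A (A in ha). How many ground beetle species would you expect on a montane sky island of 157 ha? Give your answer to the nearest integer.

47 species

S = 6.577 × 157^0.391 = 6.577 × 7.221 ≈ 47.49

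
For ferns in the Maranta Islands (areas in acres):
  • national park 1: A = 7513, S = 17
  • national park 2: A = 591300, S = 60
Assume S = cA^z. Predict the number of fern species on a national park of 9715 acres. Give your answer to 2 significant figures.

z = ln(60/17) / ln(591300/7513) = 1.2611 / 4.3657 = 0.2889
c = 17 / 7513^0.2889 = 17 / 13.17 = 1.291
S₃ = 1.291 × 9715^0.2889 = 1.291 × 14.19 ≈ 18.31

18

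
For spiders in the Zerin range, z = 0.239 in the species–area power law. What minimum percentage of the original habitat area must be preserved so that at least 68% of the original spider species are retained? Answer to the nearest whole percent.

20%

Need (A_new/A_old)^0.239 = 0.68, so A_new/A_old = 0.68^(1/0.239) = 0.68^4.184
ln(A_new/A_old) = ln 0.68 / 0.239 = -0.3857 / 0.239 = -1.6137
A_new/A_old = e^-1.6137 ≈ 0.1992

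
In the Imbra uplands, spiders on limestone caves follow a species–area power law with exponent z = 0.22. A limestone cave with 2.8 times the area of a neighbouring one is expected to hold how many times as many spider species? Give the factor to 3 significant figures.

S₂/S₁ = (A₂/A₁)^z = 2.8^0.22
ln(S₂/S₁) = 0.22 × ln 2.8 = 0.22 × 1.0296 = 0.2265
S₂/S₁ = e^0.2265 ≈ 1.254

1.25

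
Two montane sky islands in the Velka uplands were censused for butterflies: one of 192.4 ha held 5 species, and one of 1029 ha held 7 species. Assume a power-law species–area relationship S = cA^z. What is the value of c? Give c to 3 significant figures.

1.74

z = ln(S₂/S₁) / ln(A₂/A₁) = ln(7/5) / ln(1029/192.4) = 0.3365 / 1.6768 = 0.2007
c = S₁ / A₁^z = 5 / 192.4^0.2007 = 5 / 2.873 = 1.74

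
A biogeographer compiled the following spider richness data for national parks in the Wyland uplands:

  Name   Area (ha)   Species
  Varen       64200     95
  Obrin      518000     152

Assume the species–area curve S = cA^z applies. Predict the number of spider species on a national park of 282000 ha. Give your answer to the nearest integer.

133

z = ln(152/95) / ln(518000/64200) = 0.4700 / 2.0880 = 0.2251
c = 95 / 64200^0.2251 = 95 / 12.08 = 7.862
S₃ = 7.862 × 282000^0.2251 = 7.862 × 16.86 ≈ 132.6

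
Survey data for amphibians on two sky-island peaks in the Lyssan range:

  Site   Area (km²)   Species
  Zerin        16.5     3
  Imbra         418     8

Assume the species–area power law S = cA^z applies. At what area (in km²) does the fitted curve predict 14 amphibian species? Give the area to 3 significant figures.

2640 km²

z = ln(8/3) / ln(418/16.5) = 0.9808 / 3.2321 = 0.3035
c = 3 / 16.5^0.3035 = 3 / 2.341 = 1.281
A = (14/1.281)^(1/0.3035) ⇒ ln A = ln(10.93)/0.3035 = 7.8796
A = e^7.8796 ≈ 2643 km²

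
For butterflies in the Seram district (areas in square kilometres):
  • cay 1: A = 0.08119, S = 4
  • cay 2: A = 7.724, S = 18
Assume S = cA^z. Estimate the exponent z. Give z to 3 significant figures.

Taking logs: ln S = ln c + z ln A, so z = (ln S₂ − ln S₁)/(ln A₂ − ln A₁).
z = ln(18/4) / ln(7.724/0.08119) = ln(4.5) / ln(95.13) = 1.5041 / 4.5553 = 0.3302

0.330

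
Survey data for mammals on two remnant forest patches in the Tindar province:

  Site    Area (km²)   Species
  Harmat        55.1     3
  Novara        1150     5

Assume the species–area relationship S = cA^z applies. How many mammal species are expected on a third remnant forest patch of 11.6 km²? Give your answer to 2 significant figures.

2.3

z = ln(5/3) / ln(1150/55.1) = 0.5108 / 3.0384 = 0.1681
c = 3 / 55.1^0.1681 = 3 / 1.962 = 1.529
S₃ = 1.529 × 11.6^0.1681 = 1.529 × 1.51 ≈ 2.309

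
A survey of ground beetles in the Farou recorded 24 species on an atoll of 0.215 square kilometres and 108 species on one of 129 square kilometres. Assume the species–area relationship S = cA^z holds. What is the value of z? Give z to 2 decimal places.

0.24

Taking logs: ln S = ln c + z ln A, so z = (ln S₂ − ln S₁)/(ln A₂ − ln A₁).
z = ln(108/24) / ln(129/0.215) = ln(4.5) / ln(600) = 1.5041 / 6.3969 = 0.2351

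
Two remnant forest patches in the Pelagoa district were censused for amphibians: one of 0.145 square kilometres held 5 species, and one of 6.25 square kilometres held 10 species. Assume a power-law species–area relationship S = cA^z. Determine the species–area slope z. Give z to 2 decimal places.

0.18

Taking logs: ln S = ln c + z ln A, so z = (ln S₂ − ln S₁)/(ln A₂ − ln A₁).
z = ln(10/5) / ln(6.25/0.145) = ln(2) / ln(43.1) = 0.6931 / 3.7636 = 0.1842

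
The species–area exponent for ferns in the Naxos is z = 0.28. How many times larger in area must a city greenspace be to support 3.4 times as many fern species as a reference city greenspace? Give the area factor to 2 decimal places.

(A₂/A₁)^0.28 = 3.4, so A₂/A₁ = 3.4^(1/0.28) = 3.4^3.571
ln(A₂/A₁) = ln 3.4 / 0.28 = 1.2238 / 0.28 = 4.3706
A₂/A₁ = e^4.3706 ≈ 79.09

79.09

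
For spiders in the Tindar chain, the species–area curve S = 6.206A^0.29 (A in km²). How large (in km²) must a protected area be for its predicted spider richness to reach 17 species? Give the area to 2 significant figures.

17 = 6.206 × A^0.29  ⇒  A^0.29 = 17/6.206 = 2.739
ln A = ln(2.739) / 0.29 = 1.0077 / 0.29 = 3.4748
A = e^3.4748 ≈ 32.29 km²

32 km²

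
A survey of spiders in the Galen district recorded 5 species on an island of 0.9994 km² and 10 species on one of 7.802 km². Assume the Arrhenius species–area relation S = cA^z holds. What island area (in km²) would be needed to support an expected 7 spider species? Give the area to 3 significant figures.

2.71 km²

z = ln(10/5) / ln(7.802/0.9994) = 0.6931 / 2.0550 = 0.3373
c = 5 / 0.9994^0.3373 = 5 / 0.9998 = 5.001
A = (7/5.001)^(1/0.3373) ⇒ ln A = ln(1.4)/0.3373 = 0.9969
A = e^0.9969 ≈ 2.71 km²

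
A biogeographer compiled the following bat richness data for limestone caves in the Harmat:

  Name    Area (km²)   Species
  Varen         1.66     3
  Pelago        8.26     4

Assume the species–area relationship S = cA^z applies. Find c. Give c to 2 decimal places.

z = ln(S₂/S₁) / ln(A₂/A₁) = ln(4/3) / ln(8.26/1.66) = 0.2877 / 1.6046 = 0.1793
c = S₁ / A₁^z = 3 / 1.66^0.1793 = 3 / 1.095 = 2.739

2.74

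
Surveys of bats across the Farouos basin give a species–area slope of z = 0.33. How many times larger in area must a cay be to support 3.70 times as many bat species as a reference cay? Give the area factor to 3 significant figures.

52.7

(A₂/A₁)^0.33 = 3.7, so A₂/A₁ = 3.7^(1/0.33) = 3.7^3.03
ln(A₂/A₁) = ln 3.7 / 0.33 = 1.3083 / 0.33 = 3.9646
A₂/A₁ = e^3.9646 ≈ 52.7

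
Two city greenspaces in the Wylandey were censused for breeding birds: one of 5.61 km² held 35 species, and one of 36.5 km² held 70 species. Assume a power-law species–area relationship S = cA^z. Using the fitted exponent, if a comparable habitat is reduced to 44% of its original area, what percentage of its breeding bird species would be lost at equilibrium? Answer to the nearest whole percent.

26%

z = ln(70/35) / ln(36.5/5.61) = 0.6931 / 1.8728 = 0.3701
S_new/S_old = (A_new/A_old)^z = 0.44^0.3701 = exp(0.3701 × -0.8210) = 0.738
Fraction lost = 1 − 0.738 = 0.262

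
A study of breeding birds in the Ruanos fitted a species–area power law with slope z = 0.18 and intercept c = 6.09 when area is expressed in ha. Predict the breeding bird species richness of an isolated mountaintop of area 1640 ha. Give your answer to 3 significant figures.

23.1

S = 6.09 × 1640^0.18
ln S = ln 6.09 + 0.18 × ln 1640 = 1.8066 + 0.18 × 7.4025 = 3.1391
S = e^3.1391 ≈ 23.08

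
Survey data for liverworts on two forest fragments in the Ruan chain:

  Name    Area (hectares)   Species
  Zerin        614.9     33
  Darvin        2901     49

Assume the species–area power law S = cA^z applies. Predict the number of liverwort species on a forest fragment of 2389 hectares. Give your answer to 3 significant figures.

46.6

z = ln(49/33) / ln(2901/614.9) = 0.3953 / 1.5514 = 0.2548
c = 33 / 614.9^0.2548 = 33 / 5.136 = 6.425
S₃ = 6.425 × 2389^0.2548 = 6.425 × 7.258 ≈ 46.63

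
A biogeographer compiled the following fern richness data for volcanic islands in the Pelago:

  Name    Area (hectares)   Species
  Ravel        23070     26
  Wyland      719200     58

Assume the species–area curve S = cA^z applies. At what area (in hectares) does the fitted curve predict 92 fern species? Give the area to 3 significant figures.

5200000 hectares

z = ln(58/26) / ln(719200/23070) = 0.8023 / 3.4396 = 0.2333
c = 26 / 23070^0.2333 = 26 / 10.42 = 2.496
A = (92/2.496)^(1/0.2333) ⇒ ln A = ln(36.86)/0.2333 = 15.4637
A = e^15.4637 ≈ 5197315 hectares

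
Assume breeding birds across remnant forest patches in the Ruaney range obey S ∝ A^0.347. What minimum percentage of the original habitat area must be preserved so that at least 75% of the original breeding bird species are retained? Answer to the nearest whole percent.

44%

Need (A_new/A_old)^0.347 = 0.75, so A_new/A_old = 0.75^(1/0.347) = 0.75^2.882
ln(A_new/A_old) = ln 0.75 / 0.347 = -0.2877 / 0.347 = -0.8291
A_new/A_old = e^-0.8291 ≈ 0.4365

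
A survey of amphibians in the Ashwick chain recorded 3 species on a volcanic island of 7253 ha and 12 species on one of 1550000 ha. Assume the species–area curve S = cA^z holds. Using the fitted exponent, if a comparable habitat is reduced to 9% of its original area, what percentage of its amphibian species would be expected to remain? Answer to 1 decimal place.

z = ln(12/3) / ln(1550000/7253) = 1.3863 / 5.3646 = 0.2584
S_new/S_old = (A_new/A_old)^z = 0.09^0.2584 = exp(0.2584 × -2.4079) = 0.5367

53.7%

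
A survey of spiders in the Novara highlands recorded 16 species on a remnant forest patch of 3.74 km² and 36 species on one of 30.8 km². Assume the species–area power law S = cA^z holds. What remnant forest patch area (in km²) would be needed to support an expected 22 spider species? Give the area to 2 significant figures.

z = ln(36/16) / ln(30.8/3.74) = 0.8109 / 2.1084 = 0.3846
c = 16 / 3.74^0.3846 = 16 / 1.661 = 9.634
A = (22/9.634)^(1/0.3846) ⇒ ln A = ln(2.284)/0.3846 = 2.1471
A = e^2.1471 ≈ 8.56 km²

8.6 km²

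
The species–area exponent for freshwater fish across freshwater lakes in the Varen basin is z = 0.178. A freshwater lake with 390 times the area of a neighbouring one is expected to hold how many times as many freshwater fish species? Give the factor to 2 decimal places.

S₂/S₁ = (A₂/A₁)^z = 390^0.178
ln(S₂/S₁) = 0.178 × ln 390 = 0.178 × 5.9661 = 1.0620
S₂/S₁ = e^1.0620 ≈ 2.892

2.89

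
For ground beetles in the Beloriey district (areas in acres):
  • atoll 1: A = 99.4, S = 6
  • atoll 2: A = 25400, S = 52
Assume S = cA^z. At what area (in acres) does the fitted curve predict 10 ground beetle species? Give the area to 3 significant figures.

369 acres

z = ln(52/6) / ln(25400/99.4) = 2.1595 / 5.5434 = 0.3896
c = 6 / 99.4^0.3896 = 6 / 5.999 = 1
A = (10/1)^(1/0.3896) ⇒ ln A = ln(9.999)/0.3896 = 5.9104
A = e^5.9104 ≈ 368.9 acres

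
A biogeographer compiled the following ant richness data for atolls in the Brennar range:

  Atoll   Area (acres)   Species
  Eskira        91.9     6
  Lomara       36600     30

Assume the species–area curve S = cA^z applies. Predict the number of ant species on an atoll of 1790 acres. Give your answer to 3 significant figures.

13.3

z = ln(30/6) / ln(36600/91.9) = 1.6094 / 5.9871 = 0.2688
c = 6 / 91.9^0.2688 = 6 / 3.371 = 1.78
S₃ = 1.78 × 1790^0.2688 = 1.78 × 7.489 ≈ 13.33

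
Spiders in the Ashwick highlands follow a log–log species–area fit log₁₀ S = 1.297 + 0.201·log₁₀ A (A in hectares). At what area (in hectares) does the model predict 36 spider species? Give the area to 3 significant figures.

19.5 hectares

36 = 19.82 × A^0.201  ⇒  A^0.201 = 36/19.82 = 1.817
ln A = ln(1.817) / 0.201 = 0.5971 / 0.201 = 2.9705
A = e^2.9705 ≈ 19.5 hectares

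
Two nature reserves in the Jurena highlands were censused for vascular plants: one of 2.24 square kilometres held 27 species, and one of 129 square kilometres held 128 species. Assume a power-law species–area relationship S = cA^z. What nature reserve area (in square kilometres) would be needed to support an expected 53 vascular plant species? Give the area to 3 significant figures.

z = ln(128/27) / ln(129/2.24) = 1.5562 / 4.0533 = 0.3839
c = 27 / 2.24^0.3839 = 27 / 1.363 = 19.81
A = (53/19.81)^(1/0.3839) ⇒ ln A = ln(2.675)/0.3839 = 2.5632
A = e^2.5632 ≈ 12.98 square kilometres

13.0 square kilometres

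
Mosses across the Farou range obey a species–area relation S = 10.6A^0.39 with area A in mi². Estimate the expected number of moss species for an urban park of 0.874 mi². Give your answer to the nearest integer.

S = 10.6 × 0.874^0.39
ln S = ln 10.6 + 0.39 × ln 0.874 = 2.3609 + 0.39 × -0.1347 = 2.3083
S = e^2.3083 ≈ 10.06

10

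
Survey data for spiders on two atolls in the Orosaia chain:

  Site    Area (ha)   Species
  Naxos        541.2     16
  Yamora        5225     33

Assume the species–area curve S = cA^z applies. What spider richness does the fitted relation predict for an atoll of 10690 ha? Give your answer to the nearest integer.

41

z = ln(33/16) / ln(5225/541.2) = 0.7239 / 2.2674 = 0.3193
c = 16 / 541.2^0.3193 = 16 / 7.459 = 2.145
S₃ = 2.145 × 10690^0.3193 = 2.145 × 19.33 ≈ 41.47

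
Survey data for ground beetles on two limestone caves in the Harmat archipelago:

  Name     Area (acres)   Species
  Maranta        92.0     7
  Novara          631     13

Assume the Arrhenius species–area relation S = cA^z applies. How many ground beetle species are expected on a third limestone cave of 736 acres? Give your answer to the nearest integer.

14

z = ln(13/7) / ln(631/92) = 0.6190 / 1.9255 = 0.3215
c = 7 / 92^0.3215 = 7 / 4.279 = 1.636
S₃ = 1.636 × 736^0.3215 = 1.636 × 8.35 ≈ 13.66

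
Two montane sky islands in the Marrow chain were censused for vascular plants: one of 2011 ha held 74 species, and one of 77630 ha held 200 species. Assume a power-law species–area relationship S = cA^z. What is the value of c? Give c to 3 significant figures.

z = ln(S₂/S₁) / ln(A₂/A₁) = ln(200/74) / ln(77630/2011) = 0.9943 / 3.6533 = 0.2722
c = S₁ / A₁^z = 74 / 2011^0.2722 = 74 / 7.925 = 9.337

9.34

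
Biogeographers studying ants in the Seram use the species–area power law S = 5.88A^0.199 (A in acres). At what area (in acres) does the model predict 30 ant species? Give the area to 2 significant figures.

3600 acres

30 = 5.88 × A^0.199  ⇒  A^0.199 = 30/5.88 = 5.102
ln A = ln(5.102) / 0.199 = 1.6296 / 0.199 = 8.1891
A = e^8.1891 ≈ 3602 acres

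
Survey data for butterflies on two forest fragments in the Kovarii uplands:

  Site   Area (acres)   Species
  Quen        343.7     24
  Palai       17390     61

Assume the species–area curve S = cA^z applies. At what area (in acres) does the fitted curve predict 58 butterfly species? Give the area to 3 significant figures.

z = ln(61/24) / ln(17390/343.7) = 0.9328 / 3.9239 = 0.2377
c = 24 / 343.7^0.2377 = 24 / 4.008 = 5.988
A = (58/5.988)^(1/0.2377) ⇒ ln A = ln(9.686)/0.2377 = 9.5515
A = e^9.5515 ≈ 14066 acres

14100 acres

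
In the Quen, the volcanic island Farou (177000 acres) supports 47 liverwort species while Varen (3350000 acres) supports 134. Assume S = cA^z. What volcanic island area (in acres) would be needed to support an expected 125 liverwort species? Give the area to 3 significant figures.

z = ln(134/47) / ln(3350000/177000) = 1.0477 / 2.9406 = 0.3563
c = 47 / 177000^0.3563 = 47 / 74.1 = 0.6343
A = (125/0.6343)^(1/0.3563) ⇒ ln A = ln(197.1)/0.3563 = 14.8293
A = e^14.8293 ≈ 2756112 acres

2760000 acres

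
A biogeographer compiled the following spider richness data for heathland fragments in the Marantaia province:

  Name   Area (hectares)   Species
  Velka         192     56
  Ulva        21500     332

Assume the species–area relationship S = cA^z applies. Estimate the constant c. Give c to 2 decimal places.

7.71

z = ln(S₂/S₁) / ln(A₂/A₁) = ln(332/56) / ln(21500/192) = 1.7798 / 4.7183 = 0.3772
c = S₁ / A₁^z = 56 / 192^0.3772 = 56 / 7.266 = 7.707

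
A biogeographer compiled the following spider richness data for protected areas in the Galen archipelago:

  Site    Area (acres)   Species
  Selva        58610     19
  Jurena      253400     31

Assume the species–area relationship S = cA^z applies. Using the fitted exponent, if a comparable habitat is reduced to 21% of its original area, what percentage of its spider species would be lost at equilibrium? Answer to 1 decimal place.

z = ln(31/19) / ln(253400/58610) = 0.4895 / 1.4641 = 0.3344
S_new/S_old = (A_new/A_old)^z = 0.21^0.3344 = exp(0.3344 × -1.5606) = 0.5934
Fraction lost = 1 − 0.5934 = 0.4066

40.7%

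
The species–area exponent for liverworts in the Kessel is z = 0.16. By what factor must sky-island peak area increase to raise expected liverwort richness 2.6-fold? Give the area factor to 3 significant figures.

(A₂/A₁)^0.16 = 2.6, so A₂/A₁ = 2.6^(1/0.16) = 2.6^6.25
ln(A₂/A₁) = ln 2.6 / 0.16 = 0.9555 / 0.16 = 5.9719
A₂/A₁ = e^5.9719 ≈ 392.3

392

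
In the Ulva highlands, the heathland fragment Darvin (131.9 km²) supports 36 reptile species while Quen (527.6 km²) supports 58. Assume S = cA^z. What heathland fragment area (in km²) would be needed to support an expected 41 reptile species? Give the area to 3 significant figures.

z = ln(58/36) / ln(527.6/131.9) = 0.4769 / 1.3863 = 0.3440
c = 36 / 131.9^0.3440 = 36 / 5.363 = 6.712
A = (41/6.712)^(1/0.3440) ⇒ ln A = ln(6.108)/0.3440 = 5.2601
A = e^5.2601 ≈ 192.5 km²

192 km²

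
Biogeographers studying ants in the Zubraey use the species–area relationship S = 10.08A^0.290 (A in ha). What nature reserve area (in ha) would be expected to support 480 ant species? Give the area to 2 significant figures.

480 = 10.08 × A^0.29  ⇒  A^0.29 = 480/10.08 = 47.62
ln A = ln(47.62) / 0.29 = 3.8632 / 0.29 = 13.3215
A = e^13.3215 ≈ 610170 ha

610000 ha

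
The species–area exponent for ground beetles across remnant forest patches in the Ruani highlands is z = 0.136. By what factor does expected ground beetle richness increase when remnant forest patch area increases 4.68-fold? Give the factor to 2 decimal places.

1.23

S₂/S₁ = (A₂/A₁)^z = 4.68^0.136
ln(S₂/S₁) = 0.136 × ln 4.68 = 0.136 × 1.5433 = 0.2099
S₂/S₁ = e^0.2099 ≈ 1.234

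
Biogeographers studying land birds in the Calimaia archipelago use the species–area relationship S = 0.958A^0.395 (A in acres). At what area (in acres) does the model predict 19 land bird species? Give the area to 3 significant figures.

1930 acres

19 = 0.958 × A^0.395  ⇒  A^0.395 = 19/0.958 = 19.83
ln A = ln(19.83) / 0.395 = 2.9873 / 0.395 = 7.5629
A = e^7.5629 ≈ 1925 acres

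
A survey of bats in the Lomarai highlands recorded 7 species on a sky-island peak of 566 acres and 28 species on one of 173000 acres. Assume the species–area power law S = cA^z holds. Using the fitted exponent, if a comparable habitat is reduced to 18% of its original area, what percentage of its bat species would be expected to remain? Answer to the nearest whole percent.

z = ln(28/7) / ln(173000/566) = 1.3863 / 5.7225 = 0.2423
S_new/S_old = (A_new/A_old)^z = 0.18^0.2423 = exp(0.2423 × -1.7148) = 0.6601

66%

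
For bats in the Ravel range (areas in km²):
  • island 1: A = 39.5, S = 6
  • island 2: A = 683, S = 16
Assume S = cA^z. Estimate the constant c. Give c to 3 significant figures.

z = ln(S₂/S₁) / ln(A₂/A₁) = ln(16/6) / ln(683/39.5) = 0.9808 / 2.8502 = 0.3441
c = S₁ / A₁^z = 6 / 39.5^0.3441 = 6 / 3.543 = 1.693

1.69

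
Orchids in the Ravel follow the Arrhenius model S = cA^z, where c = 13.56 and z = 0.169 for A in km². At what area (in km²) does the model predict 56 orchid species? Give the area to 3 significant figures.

4410 km²

56 = 13.56 × A^0.169  ⇒  A^0.169 = 56/13.56 = 4.13
ln A = ln(4.13) / 0.169 = 1.4182 / 0.169 = 8.3919
A = e^8.3919 ≈ 4411 km²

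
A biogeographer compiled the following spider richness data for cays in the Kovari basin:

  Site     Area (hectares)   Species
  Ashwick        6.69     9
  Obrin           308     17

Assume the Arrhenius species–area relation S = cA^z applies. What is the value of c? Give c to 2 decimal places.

z = ln(S₂/S₁) / ln(A₂/A₁) = ln(17/9) / ln(308/6.69) = 0.6360 / 3.8295 = 0.1661
c = S₁ / A₁^z = 9 / 6.69^0.1661 = 9 / 1.371 = 6.564

6.56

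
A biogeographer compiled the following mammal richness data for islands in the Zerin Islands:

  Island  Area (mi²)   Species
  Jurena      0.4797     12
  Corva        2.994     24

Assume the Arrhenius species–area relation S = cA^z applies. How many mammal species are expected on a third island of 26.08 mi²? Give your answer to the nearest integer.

54

z = ln(24/12) / ln(2.994/0.4797) = 0.6931 / 1.8312 = 0.3785
c = 12 / 0.4797^0.3785 = 12 / 0.7573 = 15.85
S₃ = 15.85 × 26.08^0.3785 = 15.85 × 3.436 ≈ 54.46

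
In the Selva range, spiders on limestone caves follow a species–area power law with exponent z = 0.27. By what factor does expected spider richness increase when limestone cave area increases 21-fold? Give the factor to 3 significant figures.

S₂/S₁ = (A₂/A₁)^z = 21^0.27
ln(S₂/S₁) = 0.27 × ln 21 = 0.27 × 3.0445 = 0.8220
S₂/S₁ = e^0.8220 ≈ 2.275

2.28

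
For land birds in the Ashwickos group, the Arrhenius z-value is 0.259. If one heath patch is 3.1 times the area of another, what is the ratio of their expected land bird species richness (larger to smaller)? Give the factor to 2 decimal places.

1.34

S₂/S₁ = (A₂/A₁)^z = 3.1^0.259
ln(S₂/S₁) = 0.259 × ln 3.1 = 0.259 × 1.1314 = 0.2930
S₂/S₁ = e^0.2930 ≈ 1.34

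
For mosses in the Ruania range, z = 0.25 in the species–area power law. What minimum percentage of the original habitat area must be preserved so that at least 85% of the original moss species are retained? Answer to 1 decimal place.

52.2%

Need (A_new/A_old)^0.25 = 0.85, so A_new/A_old = 0.85^(1/0.25) = 0.85^4
ln(A_new/A_old) = ln 0.85 / 0.25 = -0.1625 / 0.25 = -0.6501
A_new/A_old = e^-0.6501 ≈ 0.522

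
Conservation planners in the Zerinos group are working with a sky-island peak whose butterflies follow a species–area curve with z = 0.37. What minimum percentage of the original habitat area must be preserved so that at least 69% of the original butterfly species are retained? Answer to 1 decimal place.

Need (A_new/A_old)^0.37 = 0.69, so A_new/A_old = 0.69^(1/0.37) = 0.69^2.703
ln(A_new/A_old) = ln 0.69 / 0.37 = -0.3711 / 0.37 = -1.0029
A_new/A_old = e^-1.0029 ≈ 0.3668

36.7%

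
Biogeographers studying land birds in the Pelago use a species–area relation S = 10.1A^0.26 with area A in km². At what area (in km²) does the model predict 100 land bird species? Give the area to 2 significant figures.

100 = 10.1 × A^0.26  ⇒  A^0.26 = 100/10.1 = 9.901
ln A = ln(9.901) / 0.26 = 2.2926 / 0.26 = 8.8178
A = e^8.8178 ≈ 6754 km²

6800 km²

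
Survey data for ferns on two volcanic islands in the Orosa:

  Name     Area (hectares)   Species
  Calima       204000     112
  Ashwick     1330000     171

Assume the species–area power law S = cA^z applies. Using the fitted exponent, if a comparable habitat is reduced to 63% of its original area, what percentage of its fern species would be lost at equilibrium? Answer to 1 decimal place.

z = ln(171/112) / ln(1330000/204000) = 0.4232 / 1.8748 = 0.2257
S_new/S_old = (A_new/A_old)^z = 0.63^0.2257 = exp(0.2257 × -0.4620) = 0.901
Fraction lost = 1 − 0.901 = 0.09903

9.9%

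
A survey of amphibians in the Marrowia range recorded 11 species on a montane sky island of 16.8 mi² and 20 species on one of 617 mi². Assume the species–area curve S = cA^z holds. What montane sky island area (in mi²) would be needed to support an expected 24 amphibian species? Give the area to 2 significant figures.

z = ln(20/11) / ln(617/16.8) = 0.5978 / 3.6035 = 0.1659
c = 11 / 16.8^0.1659 = 11 / 1.597 = 6.888
A = (24/6.888)^(1/0.1659) ⇒ ln A = ln(3.484)/0.1659 = 7.5238
A = e^7.5238 ≈ 1852 mi²

1900 mi²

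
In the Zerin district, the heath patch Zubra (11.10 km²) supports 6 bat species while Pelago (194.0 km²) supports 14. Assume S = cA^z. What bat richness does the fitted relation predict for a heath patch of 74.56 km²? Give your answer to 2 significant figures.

11

z = ln(14/6) / ln(194/11.1) = 0.8473 / 2.8609 = 0.2962
c = 6 / 11.1^0.2962 = 6 / 2.04 = 2.941
S₃ = 2.941 × 74.56^0.2962 = 2.941 × 3.586 ≈ 10.55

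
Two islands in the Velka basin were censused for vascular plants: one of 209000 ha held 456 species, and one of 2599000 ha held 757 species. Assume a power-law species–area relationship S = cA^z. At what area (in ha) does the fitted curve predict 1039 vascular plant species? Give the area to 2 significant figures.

13000000 ha

z = ln(757/456) / ln(2599000/209000) = 0.5069 / 2.5205 = 0.2011
c = 456 / 209000^0.2011 = 456 / 11.75 = 38.82
A = (1039/38.82)^(1/0.2011) ⇒ ln A = ln(26.76)/0.2011 = 16.3453
A = e^16.3453 ≈ 12550451 ha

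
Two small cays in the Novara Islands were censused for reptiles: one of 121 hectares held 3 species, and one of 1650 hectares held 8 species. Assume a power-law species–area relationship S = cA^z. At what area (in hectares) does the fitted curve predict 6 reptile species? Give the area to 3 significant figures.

z = ln(8/3) / ln(1650/121) = 0.9808 / 2.6127 = 0.3754
c = 3 / 121^0.3754 = 3 / 6.052 = 0.4957
A = (6/0.4957)^(1/0.3754) ⇒ ln A = ln(12.1)/0.3754 = 6.6422
A = e^6.6422 ≈ 766.8 hectares

767 hectares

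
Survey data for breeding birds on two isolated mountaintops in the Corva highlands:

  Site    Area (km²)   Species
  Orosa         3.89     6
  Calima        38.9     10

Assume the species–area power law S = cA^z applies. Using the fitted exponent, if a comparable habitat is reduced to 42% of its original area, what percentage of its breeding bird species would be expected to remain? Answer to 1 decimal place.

z = ln(10/6) / ln(38.9/3.89) = 0.5108 / 2.3026 = 0.2218
S_new/S_old = (A_new/A_old)^z = 0.42^0.2218 = exp(0.2218 × -0.8675) = 0.8249

82.5%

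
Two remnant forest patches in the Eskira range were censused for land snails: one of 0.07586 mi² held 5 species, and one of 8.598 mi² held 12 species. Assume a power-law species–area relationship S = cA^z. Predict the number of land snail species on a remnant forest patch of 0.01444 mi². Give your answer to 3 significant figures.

3.68

z = ln(12/5) / ln(8.598/0.07586) = 0.8755 / 4.7304 = 0.1851
c = 5 / 0.07586^0.1851 = 5 / 0.6205 = 8.058
S₃ = 8.058 × 0.01444^0.1851 = 8.058 × 0.4564 ≈ 3.678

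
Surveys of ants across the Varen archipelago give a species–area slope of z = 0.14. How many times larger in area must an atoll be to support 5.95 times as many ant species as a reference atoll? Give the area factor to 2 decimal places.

(A₂/A₁)^0.14 = 5.95, so A₂/A₁ = 5.95^(1/0.14) = 5.95^7.143
ln(A₂/A₁) = ln 5.95 / 0.14 = 1.7834 / 0.14 = 12.7385
A₂/A₁ = e^12.7385 ≈ 340615

340615.21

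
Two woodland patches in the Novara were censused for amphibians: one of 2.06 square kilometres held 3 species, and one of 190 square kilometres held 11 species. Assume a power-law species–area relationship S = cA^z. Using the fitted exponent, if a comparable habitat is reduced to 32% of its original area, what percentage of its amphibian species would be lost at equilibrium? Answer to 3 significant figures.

27.9%

z = ln(11/3) / ln(190/2.06) = 1.2993 / 4.5243 = 0.2872
S_new/S_old = (A_new/A_old)^z = 0.32^0.2872 = exp(0.2872 × -1.1394) = 0.7209
Fraction lost = 1 − 0.7209 = 0.2791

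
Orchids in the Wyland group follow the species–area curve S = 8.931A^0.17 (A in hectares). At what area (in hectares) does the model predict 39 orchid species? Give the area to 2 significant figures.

39 = 8.931 × A^0.17  ⇒  A^0.17 = 39/8.931 = 4.367
ln A = ln(4.367) / 0.17 = 1.4740 / 0.17 = 8.6708
A = e^8.6708 ≈ 5830 hectares

5800 hectares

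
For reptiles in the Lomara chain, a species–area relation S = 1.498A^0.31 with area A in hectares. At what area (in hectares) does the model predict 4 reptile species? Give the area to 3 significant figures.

4 = 1.498 × A^0.31  ⇒  A^0.31 = 4/1.498 = 2.67
ln A = ln(2.67) / 0.31 = 0.9822 / 0.31 = 3.1683
A = e^3.1683 ≈ 23.77 hectares

23.8 hectares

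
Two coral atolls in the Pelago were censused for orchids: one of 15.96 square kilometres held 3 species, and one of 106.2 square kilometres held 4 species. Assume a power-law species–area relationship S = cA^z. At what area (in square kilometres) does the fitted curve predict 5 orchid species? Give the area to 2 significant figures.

z = ln(4/3) / ln(106.2/15.96) = 0.2877 / 1.8952 = 0.1518
c = 3 / 15.96^0.1518 = 3 / 1.523 = 1.97
A = (5/1.97)^(1/0.1518) ⇒ ln A = ln(2.538)/0.1518 = 6.1354
A = e^6.1354 ≈ 461.9 square kilometres

460 square kilometres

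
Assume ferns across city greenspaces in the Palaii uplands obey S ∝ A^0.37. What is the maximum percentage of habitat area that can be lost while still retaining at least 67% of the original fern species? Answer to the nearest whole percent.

66%

Need (A_new/A_old)^0.37 = 0.67, so A_new/A_old = 0.67^(1/0.37) = 0.67^2.703
ln(A_new/A_old) = ln 0.67 / 0.37 = -0.4005 / 0.37 = -1.0824
A_new/A_old = e^-1.0824 ≈ 0.3388
Fraction that can be lost = 1 − 0.3388 = 0.6612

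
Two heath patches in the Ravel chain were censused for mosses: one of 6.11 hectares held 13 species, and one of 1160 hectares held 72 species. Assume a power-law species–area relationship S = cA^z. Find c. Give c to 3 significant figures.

7.20

z = ln(S₂/S₁) / ln(A₂/A₁) = ln(72/13) / ln(1160/6.11) = 1.7117 / 5.2462 = 0.3263
c = S₁ / A₁^z = 13 / 6.11^0.3263 = 13 / 1.805 = 7.202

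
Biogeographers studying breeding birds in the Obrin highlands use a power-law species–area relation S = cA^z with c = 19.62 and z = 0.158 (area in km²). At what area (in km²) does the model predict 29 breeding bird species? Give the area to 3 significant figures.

29 = 19.62 × A^0.158  ⇒  A^0.158 = 29/19.62 = 1.478
ln A = ln(1.478) / 0.158 = 0.3907 / 0.158 = 2.4731
A = e^2.4731 ≈ 11.86 km²

11.9 km²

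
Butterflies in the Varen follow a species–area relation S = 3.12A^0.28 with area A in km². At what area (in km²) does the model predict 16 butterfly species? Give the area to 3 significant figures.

343 km²

16 = 3.12 × A^0.28  ⇒  A^0.28 = 16/3.12 = 5.128
ln A = ln(5.128) / 0.28 = 1.6348 / 0.28 = 5.8384
A = e^5.8384 ≈ 343.2 km²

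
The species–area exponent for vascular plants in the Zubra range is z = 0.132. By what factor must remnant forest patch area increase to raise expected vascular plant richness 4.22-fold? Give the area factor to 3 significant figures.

54600

(A₂/A₁)^0.132 = 4.22, so A₂/A₁ = 4.22^(1/0.132) = 4.22^7.576
ln(A₂/A₁) = ln 4.22 / 0.132 = 1.4398 / 0.132 = 10.9078
A₂/A₁ = e^10.9078 ≈ 54603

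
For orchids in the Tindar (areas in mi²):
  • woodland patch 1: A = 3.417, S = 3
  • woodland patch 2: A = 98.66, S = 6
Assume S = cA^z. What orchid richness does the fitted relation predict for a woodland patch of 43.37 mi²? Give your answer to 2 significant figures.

5.1

z = ln(6/3) / ln(98.66/3.417) = 0.6931 / 3.3629 = 0.2061
c = 3 / 3.417^0.2061 = 3 / 1.288 = 2.329
S₃ = 2.329 × 43.37^0.2061 = 2.329 × 2.175 ≈ 5.065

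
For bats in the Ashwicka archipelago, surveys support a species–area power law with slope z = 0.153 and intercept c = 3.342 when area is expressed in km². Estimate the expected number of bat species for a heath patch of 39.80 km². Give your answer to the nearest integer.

6

S = 3.342 × 39.8^0.153 = 3.342 × 1.757 ≈ 5.872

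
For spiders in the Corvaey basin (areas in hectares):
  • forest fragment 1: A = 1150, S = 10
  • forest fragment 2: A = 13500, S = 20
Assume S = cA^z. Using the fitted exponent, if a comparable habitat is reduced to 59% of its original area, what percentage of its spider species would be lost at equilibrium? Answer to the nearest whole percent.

z = ln(20/10) / ln(13500/1150) = 0.6931 / 2.4629 = 0.2814
S_new/S_old = (A_new/A_old)^z = 0.59^0.2814 = exp(0.2814 × -0.5276) = 0.862
Fraction lost = 1 − 0.862 = 0.138

14%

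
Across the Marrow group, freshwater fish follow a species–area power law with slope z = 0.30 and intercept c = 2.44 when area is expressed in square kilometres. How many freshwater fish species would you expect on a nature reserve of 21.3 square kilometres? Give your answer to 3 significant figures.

S = 2.44 × 21.3^0.3
ln S = ln 2.44 + 0.3 × ln 21.3 = 0.8920 + 0.3 × 3.0587 = 1.8096
S = e^1.8096 ≈ 6.108

6.11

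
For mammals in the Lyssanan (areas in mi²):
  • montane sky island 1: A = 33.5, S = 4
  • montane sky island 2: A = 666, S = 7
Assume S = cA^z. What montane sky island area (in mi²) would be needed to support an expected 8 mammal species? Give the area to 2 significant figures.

z = ln(7/4) / ln(666/33.5) = 0.5596 / 2.9897 = 0.1872
c = 4 / 33.5^0.1872 = 4 / 1.93 = 2.073
A = (8/2.073)^(1/0.1872) ⇒ ln A = ln(3.859)/0.1872 = 7.2147
A = e^7.2147 ≈ 1359 mi²

1400 mi²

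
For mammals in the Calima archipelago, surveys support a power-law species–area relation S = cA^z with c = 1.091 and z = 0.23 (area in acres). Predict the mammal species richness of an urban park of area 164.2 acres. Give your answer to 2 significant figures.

3.5

S = 1.091 × 164.2^0.23
ln S = ln 1.091 + 0.23 × ln 164.2 = 0.0871 + 0.23 × 5.1011 = 1.2603
S = e^1.2603 ≈ 3.527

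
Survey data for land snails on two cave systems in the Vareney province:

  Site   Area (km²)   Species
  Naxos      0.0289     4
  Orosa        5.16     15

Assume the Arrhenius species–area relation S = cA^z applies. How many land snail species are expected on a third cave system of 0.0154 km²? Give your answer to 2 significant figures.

z = ln(15/4) / ln(5.16/0.0289) = 1.3218 / 5.1849 = 0.2549
c = 4 / 0.0289^0.2549 = 4 / 0.4052 = 9.872
S₃ = 9.872 × 0.0154^0.2549 = 9.872 × 0.3451 ≈ 3.407

3.4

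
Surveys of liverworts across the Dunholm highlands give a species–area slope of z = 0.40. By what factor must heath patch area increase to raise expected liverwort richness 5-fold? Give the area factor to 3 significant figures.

(A₂/A₁)^0.4 = 5, so A₂/A₁ = 5^(1/0.4) = 5^2.5
ln(A₂/A₁) = ln 5 / 0.4 = 1.6094 / 0.4 = 4.0236
A₂/A₁ = e^4.0236 ≈ 55.9

55.9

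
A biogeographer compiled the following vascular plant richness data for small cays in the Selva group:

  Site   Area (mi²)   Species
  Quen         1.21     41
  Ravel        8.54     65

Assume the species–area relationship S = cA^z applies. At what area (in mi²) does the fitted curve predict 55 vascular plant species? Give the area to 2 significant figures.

4.2 mi²

z = ln(65/41) / ln(8.54/1.21) = 0.4608 / 1.9541 = 0.2358
c = 41 / 1.21^0.2358 = 41 / 1.046 = 39.2
A = (55/39.2)^(1/0.2358) ⇒ ln A = ln(1.403)/0.2358 = 1.4363
A = e^1.4363 ≈ 4.205 mi²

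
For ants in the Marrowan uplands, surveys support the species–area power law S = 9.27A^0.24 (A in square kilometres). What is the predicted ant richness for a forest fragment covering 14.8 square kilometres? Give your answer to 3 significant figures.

17.7

S = 9.27 × 14.8^0.24
ln S = ln 9.27 + 0.24 × ln 14.8 = 2.2268 + 0.24 × 2.6946 = 2.8735
S = e^2.8735 ≈ 17.7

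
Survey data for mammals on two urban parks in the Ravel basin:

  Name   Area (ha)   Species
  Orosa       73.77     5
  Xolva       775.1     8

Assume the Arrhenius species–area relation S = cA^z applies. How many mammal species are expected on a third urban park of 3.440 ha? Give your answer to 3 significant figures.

z = ln(8/5) / ln(775.1/73.77) = 0.4700 / 2.3520 = 0.1998
c = 5 / 73.77^0.1998 = 5 / 2.362 = 2.117
S₃ = 2.117 × 3.44^0.1998 = 2.117 × 1.28 ≈ 2.71

2.71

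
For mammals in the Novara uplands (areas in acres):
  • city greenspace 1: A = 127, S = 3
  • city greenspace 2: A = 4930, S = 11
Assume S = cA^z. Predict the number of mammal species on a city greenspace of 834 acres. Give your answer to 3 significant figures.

5.85

z = ln(11/3) / ln(4930/127) = 1.2993 / 3.6589 = 0.3551
c = 3 / 127^0.3551 = 3 / 5.586 = 0.5371
S₃ = 0.5371 × 834^0.3551 = 0.5371 × 10.9 ≈ 5.853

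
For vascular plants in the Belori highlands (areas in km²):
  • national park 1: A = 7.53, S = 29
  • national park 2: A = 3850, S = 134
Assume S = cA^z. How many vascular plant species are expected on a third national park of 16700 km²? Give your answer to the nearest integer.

z = ln(134/29) / ln(3850/7.53) = 1.5305 / 6.2369 = 0.2454
c = 29 / 7.53^0.2454 = 29 / 1.641 = 17.67
S₃ = 17.67 × 16700^0.2454 = 17.67 × 10.87 ≈ 192.1

192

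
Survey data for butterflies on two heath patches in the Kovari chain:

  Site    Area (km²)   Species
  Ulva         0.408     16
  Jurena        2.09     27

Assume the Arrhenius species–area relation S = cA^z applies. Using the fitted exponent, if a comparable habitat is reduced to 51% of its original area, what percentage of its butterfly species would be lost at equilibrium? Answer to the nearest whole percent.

z = ln(27/16) / ln(2.09/0.408) = 0.5232 / 1.6337 = 0.3203
S_new/S_old = (A_new/A_old)^z = 0.51^0.3203 = exp(0.3203 × -0.6733) = 0.806
Fraction lost = 1 − 0.806 = 0.194

19%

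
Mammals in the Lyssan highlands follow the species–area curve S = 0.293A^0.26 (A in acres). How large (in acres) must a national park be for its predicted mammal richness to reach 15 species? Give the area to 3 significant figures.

15 = 0.293 × A^0.26  ⇒  A^0.26 = 15/0.293 = 51.19
ln A = ln(51.19) / 0.26 = 3.9356 / 0.26 = 15.1370
A = e^15.1370 ≈ 3749187 acres

3750000 acres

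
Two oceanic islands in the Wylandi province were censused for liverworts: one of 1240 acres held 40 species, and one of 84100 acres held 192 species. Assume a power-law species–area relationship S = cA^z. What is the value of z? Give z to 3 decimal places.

0.372

Taking logs: ln S = ln c + z ln A, so z = (ln S₂ − ln S₁)/(ln A₂ − ln A₁).
z = ln(192/40) / ln(84100/1240) = ln(4.8) / ln(67.82) = 1.5686 / 4.2169 = 0.3720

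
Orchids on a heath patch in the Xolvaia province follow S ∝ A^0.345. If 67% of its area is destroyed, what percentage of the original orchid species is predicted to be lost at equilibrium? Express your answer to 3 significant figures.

S_new/S_old = (A_new/A_old)^z = 0.33^0.345
= exp(0.345 × ln 0.33) = exp(0.345 × -1.1087) = exp(-0.3825) ≈ 0.6822
Fraction lost = 1 − 0.6822 = 0.3178

31.8%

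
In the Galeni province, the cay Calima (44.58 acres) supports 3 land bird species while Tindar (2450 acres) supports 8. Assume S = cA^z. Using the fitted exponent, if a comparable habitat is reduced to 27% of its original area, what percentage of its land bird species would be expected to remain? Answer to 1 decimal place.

72.6%

z = ln(8/3) / ln(2450/44.58) = 0.9808 / 4.0066 = 0.2448
S_new/S_old = (A_new/A_old)^z = 0.27^0.2448 = exp(0.2448 × -1.3093) = 0.7258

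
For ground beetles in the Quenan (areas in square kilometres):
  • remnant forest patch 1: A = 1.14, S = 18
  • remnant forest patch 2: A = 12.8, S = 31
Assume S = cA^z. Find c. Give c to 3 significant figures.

z = ln(S₂/S₁) / ln(A₂/A₁) = ln(31/18) / ln(12.8/1.14) = 0.5436 / 2.4184 = 0.2248
c = S₁ / A₁^z = 18 / 1.14^0.2248 = 18 / 1.03 = 17.48

17.5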